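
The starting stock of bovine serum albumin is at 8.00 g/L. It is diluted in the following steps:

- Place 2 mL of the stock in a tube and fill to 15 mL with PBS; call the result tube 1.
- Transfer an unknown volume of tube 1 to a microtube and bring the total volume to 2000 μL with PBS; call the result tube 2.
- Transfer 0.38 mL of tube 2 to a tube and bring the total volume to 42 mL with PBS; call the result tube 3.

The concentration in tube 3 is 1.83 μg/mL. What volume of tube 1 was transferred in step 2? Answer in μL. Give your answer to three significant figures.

Step 1: 2 mL brought to 15 mL → factor 15/2 = 7.5
Step 2: v brought to 2000 μL → factor = 2000 μL/v
Step 3: 0.38 mL brought to 42 mL → factor 42/0.38 = 110.53
Product of known-step factors = 828.95
Overall factor = 8.00 g/L / (1.83 μg/mL) = 4371.6
Step-2 factor = 4371.6 / 828.95 = 5.2737
v = 2000 μL / 5.2737 = 379 μL

379 μL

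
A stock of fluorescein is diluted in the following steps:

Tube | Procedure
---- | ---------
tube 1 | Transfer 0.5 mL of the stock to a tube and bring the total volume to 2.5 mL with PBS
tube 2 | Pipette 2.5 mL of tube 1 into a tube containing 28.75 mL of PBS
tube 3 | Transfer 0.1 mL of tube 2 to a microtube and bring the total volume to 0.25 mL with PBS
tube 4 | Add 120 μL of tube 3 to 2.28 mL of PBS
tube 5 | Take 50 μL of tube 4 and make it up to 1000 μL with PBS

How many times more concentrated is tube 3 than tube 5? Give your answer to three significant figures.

Step 1: 0.5 mL brought to 2.5 mL → factor 2.5/0.5 = 5
Step 2: 2.5 mL + 28.75 mL = 31.25 mL total → factor 31.25/2.5 = 12.5
Step 3: 0.1 mL brought to 0.25 mL → factor 0.25/0.1 = 2.5
Step 4: 120 μL + 2.28 mL = 2400 μL total → factor 2400/120 = 20
Step 5: 50 μL brought to 1000 μL → factor 1000/50 = 20
Dilution factor to tube 3 = 156.25; to tube 5 = 62500
[tube 3]/[tube 5] = (factor to tube 5)/(factor to tube 3) = 62500/156.25 = 400

400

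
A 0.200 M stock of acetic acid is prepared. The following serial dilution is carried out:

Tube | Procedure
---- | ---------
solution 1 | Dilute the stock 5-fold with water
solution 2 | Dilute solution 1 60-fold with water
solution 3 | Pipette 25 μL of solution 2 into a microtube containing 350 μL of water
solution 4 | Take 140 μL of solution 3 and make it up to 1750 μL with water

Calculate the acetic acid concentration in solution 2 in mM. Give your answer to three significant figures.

0.667 mM

Step 1: 5-fold → factor 5
Step 2: 60-fold → factor 60
Dilution factor through solution 2 = 5 × 60 = 300
[solution 2] = 0.200 M / 300 = 0.0006667 M = 0.667 mM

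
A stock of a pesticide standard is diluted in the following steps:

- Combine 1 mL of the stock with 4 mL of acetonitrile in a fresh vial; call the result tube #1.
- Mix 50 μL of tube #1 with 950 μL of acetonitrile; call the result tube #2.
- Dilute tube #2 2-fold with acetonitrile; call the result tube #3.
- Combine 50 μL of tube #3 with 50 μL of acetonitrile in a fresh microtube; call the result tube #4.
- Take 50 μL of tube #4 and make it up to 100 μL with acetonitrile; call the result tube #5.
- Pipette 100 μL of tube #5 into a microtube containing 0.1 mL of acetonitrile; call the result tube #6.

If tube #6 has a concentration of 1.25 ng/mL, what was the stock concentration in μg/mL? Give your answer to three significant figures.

2.00 μg/mL

Step 1: 1 mL + 4 mL = 5 mL total → factor 5/1 = 5
Step 2: 50 μL + 950 μL = 1000 μL total → factor 1000/50 = 20
Step 3: 2-fold → factor 2
Step 4: 50 μL + 50 μL = 100 μL total → factor 100/50 = 2
Step 5: 50 μL brought to 100 μL → factor 100/50 = 2
Step 6: 100 μL + 0.1 mL = 200 μL total → factor 200/100 = 2
Overall dilution factor = 5 × 20 × 2 × 2 × 2 × 2 = 1600
Stock = 1.25 ng/mL × 1600 = 2000 ng/mL = 2.00 μg/mL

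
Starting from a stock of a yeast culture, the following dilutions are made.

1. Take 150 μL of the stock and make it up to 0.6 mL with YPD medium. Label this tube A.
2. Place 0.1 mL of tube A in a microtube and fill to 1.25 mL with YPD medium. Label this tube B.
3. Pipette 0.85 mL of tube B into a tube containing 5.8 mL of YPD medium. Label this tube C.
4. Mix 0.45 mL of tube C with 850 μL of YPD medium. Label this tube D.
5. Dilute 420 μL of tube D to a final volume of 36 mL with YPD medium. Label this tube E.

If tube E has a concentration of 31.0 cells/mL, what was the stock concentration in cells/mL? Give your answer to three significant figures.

3.00 × 10^6 cells/mL

Step 1: 150 μL brought to 0.6 mL → factor 600/150 = 4
Step 2: 0.1 mL brought to 1.25 mL → factor 1.25/0.1 = 12.5
Step 3: 0.85 mL + 5.8 mL = 6.65 mL total → factor 6.65/0.85 = 7.8235
Step 4: 0.45 mL + 850 μL = 1.3 mL total → factor 1.3/0.45 = 2.8889
Step 5: 420 μL brought to 36 mL → factor 36000/420 = 85.714
Overall dilution factor = 4 × 12.5 × 7.8235 × 2.8889 × 85.714 = 96863
Stock = 31.0 cells/mL × 96863 = 3.00 × 10^6 cells/mL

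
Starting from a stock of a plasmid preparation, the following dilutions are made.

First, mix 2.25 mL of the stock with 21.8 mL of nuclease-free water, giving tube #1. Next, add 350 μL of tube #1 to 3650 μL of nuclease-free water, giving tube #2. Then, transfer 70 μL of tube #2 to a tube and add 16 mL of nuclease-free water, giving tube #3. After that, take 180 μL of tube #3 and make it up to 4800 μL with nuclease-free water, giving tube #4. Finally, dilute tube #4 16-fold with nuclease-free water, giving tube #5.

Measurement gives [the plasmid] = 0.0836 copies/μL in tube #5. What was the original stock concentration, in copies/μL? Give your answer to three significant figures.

Step 1: 2.25 mL + 21.8 mL = 24.05 mL total → factor 24.05/2.25 = 10.689
Step 2: 350 μL + 3650 μL = 4000 μL total → factor 4000/350 = 11.429
Step 3: 70 μL + 16 mL = 16070 μL total → factor 16070/70 = 229.57
Step 4: 180 μL brought to 4800 μL → factor 4800/180 = 26.667
Step 5: 16-fold → factor 16
Overall dilution factor = 10.689 × 11.429 × 229.57 × 26.667 × 16 = 1.1966 × 10^7
Stock = 0.0836 copies/μL × 1.1966 × 10^7 = 1.00 × 10^6 copies/μL

1.00 × 10^6 copies/μL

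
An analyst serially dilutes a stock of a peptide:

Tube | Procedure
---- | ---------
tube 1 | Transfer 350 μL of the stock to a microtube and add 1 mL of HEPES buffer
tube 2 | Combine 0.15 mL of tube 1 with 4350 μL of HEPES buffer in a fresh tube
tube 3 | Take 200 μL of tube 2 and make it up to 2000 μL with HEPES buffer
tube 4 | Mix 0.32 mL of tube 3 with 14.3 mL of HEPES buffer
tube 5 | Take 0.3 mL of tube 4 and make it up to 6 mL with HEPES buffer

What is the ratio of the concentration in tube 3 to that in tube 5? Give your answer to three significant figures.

Step 1: 350 μL + 1 mL = 1350 μL total → factor 1350/350 = 3.8571
Step 2: 0.15 mL + 4350 μL = 4.5 mL total → factor 4.5/0.15 = 30
Step 3: 200 μL brought to 2000 μL → factor 2000/200 = 10
Step 4: 0.32 mL + 14.3 mL = 14.62 mL total → factor 14.62/0.32 = 45.688
Step 5: 0.3 mL brought to 6 mL → factor 6/0.3 = 20
Dilution factor to tube 3 = 1157.1; to tube 5 = 1.0573 × 10^6
[tube 3]/[tube 5] = (factor to tube 5)/(factor to tube 3) = 1.0573 × 10^6/1157.1 = 914

914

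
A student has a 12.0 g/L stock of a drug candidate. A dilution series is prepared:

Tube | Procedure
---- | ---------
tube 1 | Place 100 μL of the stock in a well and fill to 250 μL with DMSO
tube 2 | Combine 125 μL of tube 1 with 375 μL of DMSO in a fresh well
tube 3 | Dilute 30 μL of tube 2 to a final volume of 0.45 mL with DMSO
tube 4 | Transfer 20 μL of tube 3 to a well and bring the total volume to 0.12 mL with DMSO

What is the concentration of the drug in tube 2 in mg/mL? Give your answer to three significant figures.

1.20 mg/mL

Step 1: 100 μL brought to 250 μL → factor 250/100 = 2.5
Step 2: 125 μL + 375 μL = 500 μL total → factor 500/125 = 4
Dilution factor through tube 2 = 2.5 × 4 = 10
[tube 2] = 12.0 g/L / 10 = 1.200 g/L = 1.20 mg/mL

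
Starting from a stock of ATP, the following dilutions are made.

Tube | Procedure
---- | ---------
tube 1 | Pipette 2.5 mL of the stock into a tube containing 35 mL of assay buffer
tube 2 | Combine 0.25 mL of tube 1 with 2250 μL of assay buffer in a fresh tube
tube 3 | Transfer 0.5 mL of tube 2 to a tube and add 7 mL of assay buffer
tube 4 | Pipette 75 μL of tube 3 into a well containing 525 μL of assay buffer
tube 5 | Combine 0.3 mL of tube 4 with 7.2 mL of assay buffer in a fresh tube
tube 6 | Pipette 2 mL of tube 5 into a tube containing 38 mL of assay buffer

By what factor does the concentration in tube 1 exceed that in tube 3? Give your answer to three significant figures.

Step 1: 2.5 mL + 35 mL = 37.5 mL total → factor 37.5/2.5 = 15
Step 2: 0.25 mL + 2250 μL = 2.5 mL total → factor 2.5/0.25 = 10
Step 3: 0.5 mL + 7 mL = 7.5 mL total → factor 7.5/0.5 = 15
Dilution factor to tube 1 = 15; to tube 3 = 2250
[tube 1]/[tube 3] = (factor to tube 3)/(factor to tube 1) = 2250/15 = 150

150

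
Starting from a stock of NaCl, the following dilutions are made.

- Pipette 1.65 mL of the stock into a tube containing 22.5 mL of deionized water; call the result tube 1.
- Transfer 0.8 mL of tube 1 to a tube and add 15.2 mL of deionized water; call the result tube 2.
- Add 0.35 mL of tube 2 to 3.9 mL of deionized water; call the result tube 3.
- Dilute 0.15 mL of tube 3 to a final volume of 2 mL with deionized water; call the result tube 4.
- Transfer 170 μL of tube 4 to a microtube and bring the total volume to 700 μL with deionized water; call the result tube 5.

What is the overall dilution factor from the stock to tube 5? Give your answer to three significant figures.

1.95 × 10^5

Step 1: 1.65 mL + 22.5 mL = 24.15 mL total → factor 24.15/1.65 = 14.636
Step 2: 0.8 mL + 15.2 mL = 16 mL total → factor 16/0.8 = 20
Step 3: 0.35 mL + 3.9 mL = 4.25 mL total → factor 4.25/0.35 = 12.143
Step 4: 0.15 mL brought to 2 mL → factor 2/0.15 = 13.333
Step 5: 170 μL brought to 700 μL → factor 700/170 = 4.1176
Overall dilution factor = 14.636 × 20 × 12.143 × 13.333 × 4.1176 = 1.9515 × 10^5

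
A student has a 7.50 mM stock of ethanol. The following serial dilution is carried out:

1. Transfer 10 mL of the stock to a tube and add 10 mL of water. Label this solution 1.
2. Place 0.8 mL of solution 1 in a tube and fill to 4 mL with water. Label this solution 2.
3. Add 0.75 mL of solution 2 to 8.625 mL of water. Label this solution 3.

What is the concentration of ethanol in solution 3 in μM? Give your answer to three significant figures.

60.0 μM

Step 1: 10 mL + 10 mL = 20 mL total → factor 20/10 = 2
Step 2: 0.8 mL brought to 4 mL → factor 4/0.8 = 5
Step 3: 0.75 mL + 8.625 mL = 9.375 mL total → factor 9.375/0.75 = 12.5
Overall dilution factor = 2 × 5 × 12.5 = 125
Final = 7.50 mM / 125 = 0.06000 mM = 60.0 μM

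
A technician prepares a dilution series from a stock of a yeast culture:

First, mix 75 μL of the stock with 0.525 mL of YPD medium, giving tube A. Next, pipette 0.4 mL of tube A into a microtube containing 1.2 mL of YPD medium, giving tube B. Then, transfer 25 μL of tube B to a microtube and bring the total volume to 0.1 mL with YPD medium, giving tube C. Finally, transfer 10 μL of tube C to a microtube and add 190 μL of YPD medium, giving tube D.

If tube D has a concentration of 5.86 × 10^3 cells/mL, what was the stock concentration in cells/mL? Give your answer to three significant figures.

Step 1: 75 μL + 0.525 mL = 600 μL total → factor 600/75 = 8
Step 2: 0.4 mL + 1.2 mL = 1.6 mL total → factor 1.6/0.4 = 4
Step 3: 25 μL brought to 0.1 mL → factor 100/25 = 4
Step 4: 10 μL + 190 μL = 200 μL total → factor 200/10 = 20
Overall dilution factor = 8 × 4 × 4 × 20 = 2560
Stock = 5.86 × 10^3 cells/mL × 2560 = 1.50 × 10^7 cells/mL

1.50 × 10^7 cells/mL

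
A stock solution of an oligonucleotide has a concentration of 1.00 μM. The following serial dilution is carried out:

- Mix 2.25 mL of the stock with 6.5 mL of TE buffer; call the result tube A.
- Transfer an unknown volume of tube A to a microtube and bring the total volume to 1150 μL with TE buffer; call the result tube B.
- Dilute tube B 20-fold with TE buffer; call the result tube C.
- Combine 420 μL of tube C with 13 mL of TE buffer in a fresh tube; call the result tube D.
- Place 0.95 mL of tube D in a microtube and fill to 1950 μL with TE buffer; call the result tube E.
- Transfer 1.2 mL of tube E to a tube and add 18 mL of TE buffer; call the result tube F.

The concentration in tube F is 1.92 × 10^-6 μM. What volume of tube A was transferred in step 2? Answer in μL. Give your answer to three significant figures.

Step 1: 2.25 mL + 6.5 mL = 8.75 mL total → factor 8.75/2.25 = 3.8889
Step 2: v brought to 1150 μL → factor = 1150 μL/v
Step 3: 20-fold → factor 20
Step 4: 420 μL + 13 mL = 13420 μL total → factor 13420/420 = 31.952
Step 5: 0.95 mL brought to 1950 μL → factor 1.95/0.95 = 2.0526
Step 6: 1.2 mL + 18 mL = 19.2 mL total → factor 19.2/1.2 = 16
Product of known-step factors = 81619
Overall factor = 1.00 μM / (1.92 × 10^-6 μM) = 5.2083 × 10^5
Step-2 factor = 5.2083 × 10^5 / 81619 = 6.3813
v = 1150 μL / 6.3813 = 180 μL

180 μL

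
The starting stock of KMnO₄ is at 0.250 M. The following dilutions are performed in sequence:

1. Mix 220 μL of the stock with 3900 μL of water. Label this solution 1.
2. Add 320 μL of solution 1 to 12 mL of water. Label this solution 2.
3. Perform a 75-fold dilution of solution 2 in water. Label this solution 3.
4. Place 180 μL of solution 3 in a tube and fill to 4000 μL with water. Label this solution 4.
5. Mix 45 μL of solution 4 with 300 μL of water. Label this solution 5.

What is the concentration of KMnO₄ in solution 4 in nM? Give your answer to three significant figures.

Step 1: 220 μL + 3900 μL = 4120 μL total → factor 4120/220 = 18.727
Step 2: 320 μL + 12 mL = 12320 μL total → factor 12320/320 = 38.5
Step 3: 75-fold → factor 75
Step 4: 180 μL brought to 4000 μL → factor 4000/180 = 22.222
Dilution factor through solution 4 = 18.727 × 38.5 × 75 × 22.222 = 1.2017 × 10^6
[solution 4] = 0.250 M / 1.2017 × 10^6 = 2.080 × 10^-7 M = 208 nM

208 nM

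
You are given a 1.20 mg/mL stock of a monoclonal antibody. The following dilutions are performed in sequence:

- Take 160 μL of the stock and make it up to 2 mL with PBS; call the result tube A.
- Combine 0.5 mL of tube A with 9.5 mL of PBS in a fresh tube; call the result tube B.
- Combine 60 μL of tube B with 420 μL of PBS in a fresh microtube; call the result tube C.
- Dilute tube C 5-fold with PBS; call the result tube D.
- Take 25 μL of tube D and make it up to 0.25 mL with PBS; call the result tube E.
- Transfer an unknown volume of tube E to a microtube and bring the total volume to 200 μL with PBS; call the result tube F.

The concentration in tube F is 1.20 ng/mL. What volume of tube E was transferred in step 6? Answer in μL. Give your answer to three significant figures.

20.0 μL

Step 1: 160 μL brought to 2 mL → factor 2000/160 = 12.5
Step 2: 0.5 mL + 9.5 mL = 10 mL total → factor 10/0.5 = 20
Step 3: 60 μL + 420 μL = 480 μL total → factor 480/60 = 8
Step 4: 5-fold → factor 5
Step 5: 25 μL brought to 0.25 mL → factor 250/25 = 10
Step 6: v brought to 200 μL → factor = 200 μL/v
Product of known-step factors = 1 × 10^5
Overall factor = 1.20 mg/mL / (1.20 ng/mL) = 1 × 10^6
Step-6 factor = 1 × 10^6 / 1 × 10^5 = 10
v = 200 μL / 10 = 20.0 μL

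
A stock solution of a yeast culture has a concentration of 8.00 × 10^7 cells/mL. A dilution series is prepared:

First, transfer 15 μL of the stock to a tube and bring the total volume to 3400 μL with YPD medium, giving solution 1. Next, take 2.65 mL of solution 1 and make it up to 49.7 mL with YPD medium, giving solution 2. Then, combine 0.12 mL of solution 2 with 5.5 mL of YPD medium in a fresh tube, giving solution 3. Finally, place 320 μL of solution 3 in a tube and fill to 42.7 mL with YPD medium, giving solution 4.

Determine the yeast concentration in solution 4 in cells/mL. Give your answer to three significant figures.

Step 1: 15 μL brought to 3400 μL → factor 3400/15 = 226.67
Step 2: 2.65 mL brought to 49.7 mL → factor 49.7/2.65 = 18.755
Step 3: 0.12 mL + 5.5 mL = 5.62 mL total → factor 5.62/0.12 = 46.833
Step 4: 320 μL brought to 42.7 mL → factor 42700/320 = 133.44
Overall dilution factor = 226.67 × 18.755 × 46.833 × 133.44 = 2.6566 × 10^7
Final = 8.00 × 10^7 cells/mL / 2.6566 × 10^7 = 3.01 cells/mL

3.01 cells/mL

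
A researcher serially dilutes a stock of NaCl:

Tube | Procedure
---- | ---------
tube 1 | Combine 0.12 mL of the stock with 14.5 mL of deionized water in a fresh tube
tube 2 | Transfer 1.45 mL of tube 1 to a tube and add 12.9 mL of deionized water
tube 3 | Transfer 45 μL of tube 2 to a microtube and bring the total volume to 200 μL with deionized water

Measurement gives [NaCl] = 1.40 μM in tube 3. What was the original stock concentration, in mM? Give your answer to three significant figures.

7.50 mM

Step 1: 0.12 mL + 14.5 mL = 14.62 mL total → factor 14.62/0.12 = 121.83
Step 2: 1.45 mL + 12.9 mL = 14.35 mL total → factor 14.35/1.45 = 9.8966
Step 3: 45 μL brought to 200 μL → factor 200/45 = 4.4444
Overall dilution factor = 121.83 × 9.8966 × 4.4444 = 5358.8
Stock = 1.40 μM × 5358.8 = 7502 μM = 7.50 mM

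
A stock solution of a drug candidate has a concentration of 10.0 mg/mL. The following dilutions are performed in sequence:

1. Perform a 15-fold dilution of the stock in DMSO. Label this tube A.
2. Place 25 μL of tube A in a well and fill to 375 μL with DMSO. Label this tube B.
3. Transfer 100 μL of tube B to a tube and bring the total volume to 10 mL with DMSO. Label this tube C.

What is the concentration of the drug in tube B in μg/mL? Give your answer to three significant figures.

44.4 μg/mL

Step 1: 15-fold → factor 15
Step 2: 25 μL brought to 375 μL → factor 375/25 = 15
Dilution factor through tube B = 15 × 15 = 225
[tube B] = 10.0 mg/mL / 225 = 0.04444 mg/mL = 44.4 μg/mL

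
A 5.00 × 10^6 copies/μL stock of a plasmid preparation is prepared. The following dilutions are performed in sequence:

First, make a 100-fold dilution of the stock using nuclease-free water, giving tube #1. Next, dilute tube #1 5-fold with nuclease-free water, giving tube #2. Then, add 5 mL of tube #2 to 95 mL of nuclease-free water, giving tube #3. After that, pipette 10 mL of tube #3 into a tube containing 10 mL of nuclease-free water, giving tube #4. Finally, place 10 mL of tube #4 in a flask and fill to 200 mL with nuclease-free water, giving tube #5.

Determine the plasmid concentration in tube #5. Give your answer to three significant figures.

12.5 copies/μL

Step 1: 100-fold → factor 100
Step 2: 5-fold → factor 5
Step 3: 5 mL + 95 mL = 100 mL total → factor 100/5 = 20
Step 4: 10 mL + 10 mL = 20 mL total → factor 20/10 = 2
Step 5: 10 mL brought to 200 mL → factor 200/10 = 20
Overall dilution factor = 100 × 5 × 20 × 2 × 20 = 4 × 10^5
Final = 5.00 × 10^6 copies/μL / 4 × 10^5 = 12.5 copies/μL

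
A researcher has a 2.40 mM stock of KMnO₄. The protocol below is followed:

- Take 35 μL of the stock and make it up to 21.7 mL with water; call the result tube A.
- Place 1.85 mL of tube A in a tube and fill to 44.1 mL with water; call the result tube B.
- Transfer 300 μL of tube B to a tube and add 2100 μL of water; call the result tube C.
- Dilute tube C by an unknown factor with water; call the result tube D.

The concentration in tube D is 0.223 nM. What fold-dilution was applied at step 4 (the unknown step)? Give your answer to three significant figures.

Step 1: 35 μL brought to 21.7 mL → factor 21700/35 = 620
Step 2: 1.85 mL brought to 44.1 mL → factor 44.1/1.85 = 23.838
Step 3: 300 μL + 2100 μL = 2400 μL total → factor 2400/300 = 8
Step 4: unknown factor x
Product of known-step factors = 1.1824 × 10^5
Overall factor = 2.40 mM / (0.223 nM) = 1.0762 × 10^7
x = 1.0762 × 10^7 / 1.1824 × 10^5 = 91.0

91.0-fold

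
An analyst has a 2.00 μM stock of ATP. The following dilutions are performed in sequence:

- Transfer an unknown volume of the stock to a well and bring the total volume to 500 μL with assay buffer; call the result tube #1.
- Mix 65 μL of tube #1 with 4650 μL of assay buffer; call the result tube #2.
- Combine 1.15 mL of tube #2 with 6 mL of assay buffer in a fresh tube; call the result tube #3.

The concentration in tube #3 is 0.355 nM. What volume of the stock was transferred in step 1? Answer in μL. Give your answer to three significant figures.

Step 1: v brought to 500 μL → factor = 500 μL/v
Step 2: 65 μL + 4650 μL = 4715 μL total → factor 4715/65 = 72.538
Step 3: 1.15 mL + 6 mL = 7.15 mL total → factor 7.15/1.15 = 6.2174
Product of known-step factors = 451
Overall factor = 2.00 μM / (0.355 nM) = 5633.8
Step-1 factor = 5633.8 / 451 = 12.492
v = 500 μL / 12.492 = 40.0 μL

40.0 μL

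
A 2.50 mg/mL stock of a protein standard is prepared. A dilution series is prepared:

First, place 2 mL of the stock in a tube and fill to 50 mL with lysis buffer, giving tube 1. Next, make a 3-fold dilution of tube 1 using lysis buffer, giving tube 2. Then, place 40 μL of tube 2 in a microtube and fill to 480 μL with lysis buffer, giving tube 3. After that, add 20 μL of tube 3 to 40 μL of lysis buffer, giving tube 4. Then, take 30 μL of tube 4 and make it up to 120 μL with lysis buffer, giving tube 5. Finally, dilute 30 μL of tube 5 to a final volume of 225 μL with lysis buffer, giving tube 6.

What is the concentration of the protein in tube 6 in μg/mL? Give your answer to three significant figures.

Step 1: 2 mL brought to 50 mL → factor 50/2 = 25
Step 2: 3-fold → factor 3
Step 3: 40 μL brought to 480 μL → factor 480/40 = 12
Step 4: 20 μL + 40 μL = 60 μL total → factor 60/20 = 3
Step 5: 30 μL brought to 120 μL → factor 120/30 = 4
Step 6: 30 μL brought to 225 μL → factor 225/30 = 7.5
Overall dilution factor = 25 × 3 × 12 × 3 × 4 × 7.5 = 81000
Final = 2.50 mg/mL / 81000 = 3.086 × 10^-5 mg/mL = 0.0309 μg/mL

0.0309 μg/mL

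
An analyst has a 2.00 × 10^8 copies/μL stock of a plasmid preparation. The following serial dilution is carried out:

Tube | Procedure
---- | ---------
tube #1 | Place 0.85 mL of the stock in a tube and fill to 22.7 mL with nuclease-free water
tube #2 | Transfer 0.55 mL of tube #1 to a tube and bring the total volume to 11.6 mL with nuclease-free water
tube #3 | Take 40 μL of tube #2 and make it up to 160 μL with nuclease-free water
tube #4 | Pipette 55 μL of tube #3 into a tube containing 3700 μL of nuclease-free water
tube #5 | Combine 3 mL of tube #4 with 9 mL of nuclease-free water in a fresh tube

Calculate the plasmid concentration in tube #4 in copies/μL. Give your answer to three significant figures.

Step 1: 0.85 mL brought to 22.7 mL → factor 22.7/0.85 = 26.706
Step 2: 0.55 mL brought to 11.6 mL → factor 11.6/0.55 = 21.091
Step 3: 40 μL brought to 160 μL → factor 160/40 = 4
Step 4: 55 μL + 3700 μL = 3755 μL total → factor 3755/55 = 68.273
Dilution factor through tube #4 = 26.706 × 21.091 × 4 × 68.273 = 1.5382 × 10^5
[tube #4] = 2.00 × 10^8 copies/μL / 1.5382 × 10^5 = 1.30 × 10^3 copies/μL

1.30 × 10^3 copies/μL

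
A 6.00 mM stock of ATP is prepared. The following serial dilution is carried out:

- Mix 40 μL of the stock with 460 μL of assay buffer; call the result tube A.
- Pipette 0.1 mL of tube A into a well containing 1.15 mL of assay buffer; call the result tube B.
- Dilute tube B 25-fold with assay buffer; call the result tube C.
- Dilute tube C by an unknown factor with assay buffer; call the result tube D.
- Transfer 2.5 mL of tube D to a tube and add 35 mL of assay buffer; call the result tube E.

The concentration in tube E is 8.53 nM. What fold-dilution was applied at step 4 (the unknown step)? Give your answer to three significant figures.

12.0-fold

Step 1: 40 μL + 460 μL = 500 μL total → factor 500/40 = 12.5
Step 2: 0.1 mL + 1.15 mL = 1.25 mL total → factor 1.25/0.1 = 12.5
Step 3: 25-fold → factor 25
Step 4: unknown factor x
Step 5: 2.5 mL + 35 mL = 37.5 mL total → factor 37.5/2.5 = 15
Product of known-step factors = 58594
Overall factor = 6.00 mM / (8.53 nM) = 7.034 × 10^5
x = 7.034 × 10^5 / 58594 = 12.0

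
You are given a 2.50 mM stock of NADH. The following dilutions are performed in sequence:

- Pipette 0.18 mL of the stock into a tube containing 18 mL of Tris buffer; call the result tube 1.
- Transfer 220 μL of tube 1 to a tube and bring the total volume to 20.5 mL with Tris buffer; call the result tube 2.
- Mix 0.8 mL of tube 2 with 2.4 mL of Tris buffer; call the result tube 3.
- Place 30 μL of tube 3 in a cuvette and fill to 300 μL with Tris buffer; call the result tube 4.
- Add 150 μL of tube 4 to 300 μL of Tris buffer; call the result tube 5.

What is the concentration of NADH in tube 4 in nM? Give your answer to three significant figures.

Step 1: 0.18 mL + 18 mL = 18.18 mL total → factor 18.18/0.18 = 101
Step 2: 220 μL brought to 20.5 mL → factor 20500/220 = 93.182
Step 3: 0.8 mL + 2.4 mL = 3.2 mL total → factor 3.2/0.8 = 4
Step 4: 30 μL brought to 300 μL → factor 300/30 = 10
Dilution factor through tube 4 = 101 × 93.182 × 4 × 10 = 3.7645 × 10^5
[tube 4] = 2.50 mM / 3.7645 × 10^5 = 6.641 × 10^-6 mM = 6.64 nM

6.64 nM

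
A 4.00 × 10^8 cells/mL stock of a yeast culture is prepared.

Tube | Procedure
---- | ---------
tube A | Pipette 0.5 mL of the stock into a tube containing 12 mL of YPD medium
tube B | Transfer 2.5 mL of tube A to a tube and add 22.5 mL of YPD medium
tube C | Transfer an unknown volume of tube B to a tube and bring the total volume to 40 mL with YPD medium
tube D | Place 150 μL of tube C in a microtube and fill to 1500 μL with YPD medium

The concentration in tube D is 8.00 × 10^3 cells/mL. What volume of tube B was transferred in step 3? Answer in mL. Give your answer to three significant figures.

Step 1: 0.5 mL + 12 mL = 12.5 mL total → factor 12.5/0.5 = 25
Step 2: 2.5 mL + 22.5 mL = 25 mL total → factor 25/2.5 = 10
Step 3: v brought to 40 mL → factor = 40 mL/v
Step 4: 150 μL brought to 1500 μL → factor 1500/150 = 10
Product of known-step factors = 2500
Overall factor = 4.00 × 10^8 cells/mL / (8.00 × 10^3 cells/mL) = 50000
Step-3 factor = 50000 / 2500 = 20
v = 40 mL / 20 = 2.00 mL

2.00 mL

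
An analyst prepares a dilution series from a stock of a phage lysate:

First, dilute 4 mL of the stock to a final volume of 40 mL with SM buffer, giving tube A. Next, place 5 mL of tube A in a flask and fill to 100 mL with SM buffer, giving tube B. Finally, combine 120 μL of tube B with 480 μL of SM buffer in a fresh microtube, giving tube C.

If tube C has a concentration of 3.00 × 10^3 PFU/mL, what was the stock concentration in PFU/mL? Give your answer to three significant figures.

Step 1: 4 mL brought to 40 mL → factor 40/4 = 10
Step 2: 5 mL brought to 100 mL → factor 100/5 = 20
Step 3: 120 μL + 480 μL = 600 μL total → factor 600/120 = 5
Overall dilution factor = 10 × 20 × 5 = 1000
Stock = 3.00 × 10^3 PFU/mL × 1000 = 3.00 × 10^6 PFU/mL

3.00 × 10^6 PFU/mL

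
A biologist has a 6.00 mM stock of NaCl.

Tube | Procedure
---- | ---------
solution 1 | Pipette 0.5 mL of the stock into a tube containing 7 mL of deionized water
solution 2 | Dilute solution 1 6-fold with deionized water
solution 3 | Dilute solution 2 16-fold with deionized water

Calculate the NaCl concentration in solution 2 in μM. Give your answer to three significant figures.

66.7 μM

Step 1: 0.5 mL + 7 mL = 7.5 mL total → factor 7.5/0.5 = 15
Step 2: 6-fold → factor 6
Dilution factor through solution 2 = 15 × 6 = 90
[solution 2] = 6.00 mM / 90 = 0.06667 mM = 66.7 μM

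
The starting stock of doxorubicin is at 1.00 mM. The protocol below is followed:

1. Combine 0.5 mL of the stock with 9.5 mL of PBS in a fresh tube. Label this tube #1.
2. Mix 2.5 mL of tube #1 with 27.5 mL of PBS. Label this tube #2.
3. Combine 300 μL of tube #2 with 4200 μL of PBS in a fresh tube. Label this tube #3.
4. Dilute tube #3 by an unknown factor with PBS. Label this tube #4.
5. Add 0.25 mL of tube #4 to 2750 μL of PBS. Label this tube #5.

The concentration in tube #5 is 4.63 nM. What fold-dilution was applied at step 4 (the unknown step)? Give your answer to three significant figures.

5.00-fold

Step 1: 0.5 mL + 9.5 mL = 10 mL total → factor 10/0.5 = 20
Step 2: 2.5 mL + 27.5 mL = 30 mL total → factor 30/2.5 = 12
Step 3: 300 μL + 4200 μL = 4500 μL total → factor 4500/300 = 15
Step 4: unknown factor x
Step 5: 0.25 mL + 2750 μL = 3 mL total → factor 3/0.25 = 12
Product of known-step factors = 43200
Overall factor = 1.00 mM / (4.63 nM) = 2.1598 × 10^5
x = 2.1598 × 10^5 / 43200 = 5.00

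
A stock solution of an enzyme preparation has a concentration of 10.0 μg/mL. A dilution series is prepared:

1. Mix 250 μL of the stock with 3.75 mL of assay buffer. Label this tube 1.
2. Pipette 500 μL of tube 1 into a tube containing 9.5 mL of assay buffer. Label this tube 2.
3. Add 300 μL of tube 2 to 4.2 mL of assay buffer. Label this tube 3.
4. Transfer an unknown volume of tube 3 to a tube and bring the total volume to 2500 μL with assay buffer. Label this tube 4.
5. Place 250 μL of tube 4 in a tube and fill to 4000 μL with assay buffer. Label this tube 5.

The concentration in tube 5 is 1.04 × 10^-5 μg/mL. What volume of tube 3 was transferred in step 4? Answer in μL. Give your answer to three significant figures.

Step 1: 250 μL + 3.75 mL = 4000 μL total → factor 4000/250 = 16
Step 2: 500 μL + 9.5 mL = 10000 μL total → factor 10000/500 = 20
Step 3: 300 μL + 4.2 mL = 4500 μL total → factor 4500/300 = 15
Step 4: v brought to 2500 μL → factor = 2500 μL/v
Step 5: 250 μL brought to 4000 μL → factor 4000/250 = 16
Product of known-step factors = 76800
Overall factor = 10.0 μg/mL / (1.04 × 10^-5 μg/mL) = 9.6154 × 10^5
Step-4 factor = 9.6154 × 10^5 / 76800 = 12.52
v = 2500 μL / 12.52 = 200 μL

200 μL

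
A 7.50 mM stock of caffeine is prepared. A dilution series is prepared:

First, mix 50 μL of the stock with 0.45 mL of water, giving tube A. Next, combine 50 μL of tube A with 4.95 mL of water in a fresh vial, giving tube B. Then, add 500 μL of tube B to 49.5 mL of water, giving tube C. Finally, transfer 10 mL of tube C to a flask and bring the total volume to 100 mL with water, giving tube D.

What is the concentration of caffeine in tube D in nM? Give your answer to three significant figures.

Step 1: 50 μL + 0.45 mL = 500 μL total → factor 500/50 = 10
Step 2: 50 μL + 4.95 mL = 5000 μL total → factor 5000/50 = 100
Step 3: 500 μL + 49.5 mL = 50000 μL total → factor 50000/500 = 100
Step 4: 10 mL brought to 100 mL → factor 100/10 = 10
Overall dilution factor = 10 × 100 × 100 × 10 = 1 × 10^6
Final = 7.50 mM / 1 × 10^6 = 7.500 × 10^-6 mM = 7.50 nM

7.50 nM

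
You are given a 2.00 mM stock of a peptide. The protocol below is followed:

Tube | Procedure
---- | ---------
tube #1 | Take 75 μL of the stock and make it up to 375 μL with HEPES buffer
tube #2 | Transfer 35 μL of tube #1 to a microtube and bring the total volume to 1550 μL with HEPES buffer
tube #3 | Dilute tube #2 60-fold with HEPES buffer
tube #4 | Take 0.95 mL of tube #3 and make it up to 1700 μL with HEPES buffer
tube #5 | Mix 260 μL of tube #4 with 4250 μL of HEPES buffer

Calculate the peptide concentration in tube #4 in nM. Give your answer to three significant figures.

84.1 nM

Step 1: 75 μL brought to 375 μL → factor 375/75 = 5
Step 2: 35 μL brought to 1550 μL → factor 1550/35 = 44.286
Step 3: 60-fold → factor 60
Step 4: 0.95 mL brought to 1700 μL → factor 1.7/0.95 = 1.7895
Dilution factor through tube #4 = 5 × 44.286 × 60 × 1.7895 = 23774
[tube #4] = 2.00 mM / 23774 = 8.412 × 10^-5 mM = 84.1 nM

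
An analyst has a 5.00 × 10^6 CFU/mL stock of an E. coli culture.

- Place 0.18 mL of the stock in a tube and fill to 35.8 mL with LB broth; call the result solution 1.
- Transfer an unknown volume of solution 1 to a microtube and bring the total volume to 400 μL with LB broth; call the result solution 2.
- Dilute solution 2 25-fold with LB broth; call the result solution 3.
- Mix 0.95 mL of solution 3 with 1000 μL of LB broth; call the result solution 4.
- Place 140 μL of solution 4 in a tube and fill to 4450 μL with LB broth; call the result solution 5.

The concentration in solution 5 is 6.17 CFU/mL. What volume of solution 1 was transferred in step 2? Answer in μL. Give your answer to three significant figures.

Step 1: 0.18 mL brought to 35.8 mL → factor 35.8/0.18 = 198.89
Step 2: v brought to 400 μL → factor = 400 μL/v
Step 3: 25-fold → factor 25
Step 4: 0.95 mL + 1000 μL = 1.95 mL total → factor 1.95/0.95 = 2.0526
Step 5: 140 μL brought to 4450 μL → factor 4450/140 = 31.786
Product of known-step factors = 3.2441 × 10^5
Overall factor = 5.00 × 10^6 CFU/mL / (6.17 CFU/mL) = 8.1037 × 10^5
Step-2 factor = 8.1037 × 10^5 / 3.2441 × 10^5 = 2.498
v = 400 μL / 2.498 = 160 μL

160 μL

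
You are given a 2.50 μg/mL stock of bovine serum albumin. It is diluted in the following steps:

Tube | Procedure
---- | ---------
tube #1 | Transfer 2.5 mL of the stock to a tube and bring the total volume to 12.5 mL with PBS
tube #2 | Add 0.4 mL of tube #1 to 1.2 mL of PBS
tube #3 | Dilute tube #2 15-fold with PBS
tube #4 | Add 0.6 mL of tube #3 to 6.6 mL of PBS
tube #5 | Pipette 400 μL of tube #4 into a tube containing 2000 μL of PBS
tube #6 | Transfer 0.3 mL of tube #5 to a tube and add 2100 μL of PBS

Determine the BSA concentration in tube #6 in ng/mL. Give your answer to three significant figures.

0.0145 ng/mL

Step 1: 2.5 mL brought to 12.5 mL → factor 12.5/2.5 = 5
Step 2: 0.4 mL + 1.2 mL = 1.6 mL total → factor 1.6/0.4 = 4
Step 3: 15-fold → factor 15
Step 4: 0.6 mL + 6.6 mL = 7.2 mL total → factor 7.2/0.6 = 12
Step 5: 400 μL + 2000 μL = 2400 μL total → factor 2400/400 = 6
Step 6: 0.3 mL + 2100 μL = 2.4 mL total → factor 2.4/0.3 = 8
Overall dilution factor = 5 × 4 × 15 × 12 × 6 × 8 = 1.728 × 10^5
Final = 2.50 μg/mL / 1.728 × 10^5 = 1.447 × 10^-5 μg/mL = 0.0145 ng/mL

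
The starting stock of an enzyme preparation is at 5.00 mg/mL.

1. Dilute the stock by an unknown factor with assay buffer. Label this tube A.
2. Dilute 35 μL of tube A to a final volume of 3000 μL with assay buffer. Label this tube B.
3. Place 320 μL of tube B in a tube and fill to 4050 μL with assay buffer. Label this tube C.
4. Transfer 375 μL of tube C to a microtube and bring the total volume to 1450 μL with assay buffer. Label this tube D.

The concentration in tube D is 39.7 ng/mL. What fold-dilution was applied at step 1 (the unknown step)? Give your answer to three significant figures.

Step 1: unknown factor x
Step 2: 35 μL brought to 3000 μL → factor 3000/35 = 85.714
Step 3: 320 μL brought to 4050 μL → factor 4050/320 = 12.656
Step 4: 375 μL brought to 1450 μL → factor 1450/375 = 3.8667
Product of known-step factors = 4194.6
Overall factor = 5.00 mg/mL / (39.7 ng/mL) = 1.2594 × 10^5
x = 1.2594 × 10^5 / 4194.6 = 30.0

30.0-fold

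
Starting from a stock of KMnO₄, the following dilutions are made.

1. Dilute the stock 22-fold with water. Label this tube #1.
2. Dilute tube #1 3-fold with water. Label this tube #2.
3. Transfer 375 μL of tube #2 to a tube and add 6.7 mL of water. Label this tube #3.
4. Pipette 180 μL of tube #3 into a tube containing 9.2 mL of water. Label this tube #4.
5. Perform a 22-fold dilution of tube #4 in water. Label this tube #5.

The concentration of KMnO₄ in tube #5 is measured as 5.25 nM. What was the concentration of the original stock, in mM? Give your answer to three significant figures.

7.49 mM

Step 1: 22-fold → factor 22
Step 2: 3-fold → factor 3
Step 3: 375 μL + 6.7 mL = 7075 μL total → factor 7075/375 = 18.867
Step 4: 180 μL + 9.2 mL = 9380 μL total → factor 9380/180 = 52.111
Step 5: 22-fold → factor 22
Overall dilution factor = 22 × 3 × 18.867 × 52.111 × 22 = 1.4276 × 10^6
Stock = 5.25 nM × 1.4276 × 10^6 = 7.495 × 10^6 nM = 7.49 mM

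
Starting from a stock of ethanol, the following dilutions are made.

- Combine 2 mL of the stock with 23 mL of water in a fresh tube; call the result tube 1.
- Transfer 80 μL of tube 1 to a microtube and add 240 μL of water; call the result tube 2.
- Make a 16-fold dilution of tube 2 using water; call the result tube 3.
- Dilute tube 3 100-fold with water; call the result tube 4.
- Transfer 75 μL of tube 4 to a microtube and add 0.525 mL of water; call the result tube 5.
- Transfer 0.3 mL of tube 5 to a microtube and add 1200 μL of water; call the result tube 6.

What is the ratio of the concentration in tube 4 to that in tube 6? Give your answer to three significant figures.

40.0

Step 1: 2 mL + 23 mL = 25 mL total → factor 25/2 = 12.5
Step 2: 80 μL + 240 μL = 320 μL total → factor 320/80 = 4
Step 3: 16-fold → factor 16
Step 4: 100-fold → factor 100
Step 5: 75 μL + 0.525 mL = 600 μL total → factor 600/75 = 8
Step 6: 0.3 mL + 1200 μL = 1.5 mL total → factor 1.5/0.3 = 5
Dilution factor to tube 4 = 80000; to tube 6 = 3.2 × 10^6
[tube 4]/[tube 6] = (factor to tube 6)/(factor to tube 4) = 3.2 × 10^6/80000 = 40.0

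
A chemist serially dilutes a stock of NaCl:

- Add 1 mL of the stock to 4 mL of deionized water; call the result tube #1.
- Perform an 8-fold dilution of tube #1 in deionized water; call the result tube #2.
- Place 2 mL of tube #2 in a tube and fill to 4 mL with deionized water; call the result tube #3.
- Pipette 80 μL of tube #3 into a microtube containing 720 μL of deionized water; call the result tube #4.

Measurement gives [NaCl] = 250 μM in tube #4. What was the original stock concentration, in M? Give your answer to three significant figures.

0.200 M

Step 1: 1 mL + 4 mL = 5 mL total → factor 5/1 = 5
Step 2: 8-fold → factor 8
Step 3: 2 mL brought to 4 mL → factor 4/2 = 2
Step 4: 80 μL + 720 μL = 800 μL total → factor 800/80 = 10
Overall dilution factor = 5 × 8 × 2 × 10 = 800
Stock = 250 μM × 800 = 2.000 × 10^5 μM = 0.200 M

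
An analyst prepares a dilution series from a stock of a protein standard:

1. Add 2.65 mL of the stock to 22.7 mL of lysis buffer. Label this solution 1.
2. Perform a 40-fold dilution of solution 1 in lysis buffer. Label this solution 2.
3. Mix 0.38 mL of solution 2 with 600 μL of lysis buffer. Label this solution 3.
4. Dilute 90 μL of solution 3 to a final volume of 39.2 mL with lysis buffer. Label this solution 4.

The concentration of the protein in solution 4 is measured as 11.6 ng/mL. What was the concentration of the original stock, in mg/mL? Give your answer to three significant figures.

Step 1: 2.65 mL + 22.7 mL = 25.35 mL total → factor 25.35/2.65 = 9.566
Step 2: 40-fold → factor 40
Step 3: 0.38 mL + 600 μL = 0.98 mL total → factor 0.98/0.38 = 2.5789
Step 4: 90 μL brought to 39.2 mL → factor 39200/90 = 435.56
Overall dilution factor = 9.566 × 40 × 2.5789 × 435.56 = 4.2981 × 10^5
Stock = 11.6 ng/mL × 4.2981 × 10^5 = 4.986 × 10^6 ng/mL = 4.99 mg/mL

4.99 mg/mL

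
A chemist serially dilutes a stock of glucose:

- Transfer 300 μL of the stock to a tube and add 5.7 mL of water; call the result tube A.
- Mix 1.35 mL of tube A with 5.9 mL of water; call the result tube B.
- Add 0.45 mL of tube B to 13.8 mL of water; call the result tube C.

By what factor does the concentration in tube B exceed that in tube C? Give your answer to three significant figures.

31.7

Step 1: 300 μL + 5.7 mL = 6000 μL total → factor 6000/300 = 20
Step 2: 1.35 mL + 5.9 mL = 7.25 mL total → factor 7.25/1.35 = 5.3704
Step 3: 0.45 mL + 13.8 mL = 14.25 mL total → factor 14.25/0.45 = 31.667
Dilution factor to tube B = 107.41; to tube C = 3401.2
[tube B]/[tube C] = (factor to tube C)/(factor to tube B) = 3401.2/107.41 = 31.7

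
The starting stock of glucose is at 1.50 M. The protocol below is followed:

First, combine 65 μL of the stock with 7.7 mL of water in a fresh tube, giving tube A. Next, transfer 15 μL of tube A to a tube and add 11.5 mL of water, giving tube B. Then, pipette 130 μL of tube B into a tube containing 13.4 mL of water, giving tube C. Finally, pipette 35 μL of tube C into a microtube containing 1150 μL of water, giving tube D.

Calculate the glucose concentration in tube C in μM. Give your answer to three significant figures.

Step 1: 65 μL + 7.7 mL = 7765 μL total → factor 7765/65 = 119.46
Step 2: 15 μL + 11.5 mL = 11515 μL total → factor 11515/15 = 767.67
Step 3: 130 μL + 13.4 mL = 13530 μL total → factor 13530/130 = 104.08
Dilution factor through tube C = 119.46 × 767.67 × 104.08 = 9.5445 × 10^6
[tube C] = 1.50 M / 9.5445 × 10^6 = 1.572 × 10^-7 M = 0.157 μM

0.157 μM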